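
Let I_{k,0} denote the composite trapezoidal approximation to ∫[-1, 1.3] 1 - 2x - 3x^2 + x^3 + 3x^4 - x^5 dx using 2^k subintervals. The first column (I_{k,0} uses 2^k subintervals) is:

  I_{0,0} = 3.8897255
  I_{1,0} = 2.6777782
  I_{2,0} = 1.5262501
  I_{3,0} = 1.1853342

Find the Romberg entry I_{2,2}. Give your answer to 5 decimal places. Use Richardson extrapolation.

Richardson extrapolation on the trapezoidal column (denominator 4−1=3):
I_{1,1} = (4·2.6777782 − 3.8897255) / 3 = 2.2737958
I_{2,1} = 1.5262501 + (1.5262501 − 2.6777782)/3 = 1.1424074
I_{2,2} = 1.1424074 + (1.1424074 − 2.2737958)/15 = 1.0669815

1.06698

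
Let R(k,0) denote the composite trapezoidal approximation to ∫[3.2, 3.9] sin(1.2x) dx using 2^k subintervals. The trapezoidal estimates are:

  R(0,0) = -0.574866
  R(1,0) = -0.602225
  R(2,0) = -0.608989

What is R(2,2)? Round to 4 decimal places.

Richardson extrapolation on the trapezoidal column (denominator 4−1=3):
R(1,1) = (4·(-0.602225) − (-0.574866)) / 3 = -0.611345
R(2,1) = -0.608989 + (-0.608989 − (-0.602225))/3 = -0.611244
R(2,2) = -0.611244 + (-0.611244 − (-0.611345))/15 = -0.611237

-0.6112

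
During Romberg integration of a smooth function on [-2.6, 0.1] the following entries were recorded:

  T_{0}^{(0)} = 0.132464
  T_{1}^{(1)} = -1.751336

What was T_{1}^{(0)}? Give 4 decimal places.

-1.2804

From T_{1}^{(1)} = (4·T_{1}^{(0)} − T_{0}^{(0)})/3, solve for T_{1}^{(0)}:
4·T_{1}^{(0)} = 3·(-1.751336) + 0.132464 = -5.121544
T_{1}^{(0)} = -1.280386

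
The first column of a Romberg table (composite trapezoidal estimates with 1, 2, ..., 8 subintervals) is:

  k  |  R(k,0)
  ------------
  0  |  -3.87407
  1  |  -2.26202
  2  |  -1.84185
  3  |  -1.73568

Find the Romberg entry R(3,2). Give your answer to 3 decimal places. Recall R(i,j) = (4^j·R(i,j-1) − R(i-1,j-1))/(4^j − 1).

-1.700

R(2,1) = (4·(-1.84185) − (-2.26202)) / 3 = -1.70179
R(3,1) = (4·(-1.73568) − (-1.84185)) / 3 = -1.70029
R(3,2) = (16·(-1.70029) − (-1.70179)) / 15 = -1.70019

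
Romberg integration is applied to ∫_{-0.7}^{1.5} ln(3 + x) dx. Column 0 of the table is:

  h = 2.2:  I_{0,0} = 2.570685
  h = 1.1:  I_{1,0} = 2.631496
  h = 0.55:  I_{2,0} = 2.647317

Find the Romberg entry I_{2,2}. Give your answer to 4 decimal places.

2.6526

Richardson extrapolation on the trapezoidal column (denominator 4−1=3):
I_{1,1} = (4·2.631496 − 2.570685) / 3 = 2.651766
I_{2,1} = 2.647317 + (2.647317 − 2.631496)/3 = 2.652591
I_{2,2} = (16·2.652591 − 2.651766) / 15 = 2.652646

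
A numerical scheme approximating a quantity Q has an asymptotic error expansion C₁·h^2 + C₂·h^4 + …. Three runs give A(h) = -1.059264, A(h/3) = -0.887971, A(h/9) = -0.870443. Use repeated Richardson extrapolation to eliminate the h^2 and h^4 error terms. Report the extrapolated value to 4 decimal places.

-0.8683

First eliminate the h^2 term (factor 3^2 = 9):
  B₁ = (9·(-0.887971) − (-1.059264))/8 = -0.866559
  B₂ = (9·(-0.870443) − (-0.887971))/8 = -0.868252
Then eliminate the h^4 term (factor 3^4 = 81):
  (81·(-0.868252) − (-0.866559))/80 = -0.868273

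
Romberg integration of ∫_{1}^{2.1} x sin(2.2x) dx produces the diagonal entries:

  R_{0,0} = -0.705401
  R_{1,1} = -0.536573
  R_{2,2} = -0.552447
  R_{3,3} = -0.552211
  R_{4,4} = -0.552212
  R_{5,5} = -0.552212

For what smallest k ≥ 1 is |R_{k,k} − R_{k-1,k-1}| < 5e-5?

|R_{1,1} − R_{0,0}| = 0.168828 ≥ 5e-5
|R_{2,2} − R_{1,1}| = 0.015874 ≥ 5e-5
|R_{3,3} − R_{2,2}| = 0.000236 ≥ 5e-5
|R_{4,4} − R_{3,3}| = 0.000001 < 5e-5

k = 4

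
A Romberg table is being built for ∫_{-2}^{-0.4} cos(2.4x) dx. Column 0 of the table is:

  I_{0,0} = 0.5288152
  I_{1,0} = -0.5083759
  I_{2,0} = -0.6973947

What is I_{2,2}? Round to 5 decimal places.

-0.75415

Richardson extrapolation on the trapezoidal column (denominator 4−1=3):
I_{1,1} = -0.5083759 + (-0.5083759 − 0.5288152)/3 = -0.8541063
I_{2,1} = (4·(-0.6973947) − (-0.5083759)) / 3 = -0.7604010
I_{2,2} = (16·(-0.7604010) − (-0.8541063)) / 15 = -0.7541540
(Column j=1 coincides with Simpson's rule on the same nodes.)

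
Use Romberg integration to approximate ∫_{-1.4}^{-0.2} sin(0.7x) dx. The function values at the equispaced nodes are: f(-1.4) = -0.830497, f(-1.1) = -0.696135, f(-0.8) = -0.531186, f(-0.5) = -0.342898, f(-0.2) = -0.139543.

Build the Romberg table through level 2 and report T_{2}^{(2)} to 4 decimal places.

T_{0}^{(0)} (trapezoid, 1 panel, h=1.2000): -0.582024
T_{1}^{(0)} (trapezoid, 2 panels, h=0.6000): -0.609724
T_{2}^{(0)} (trapezoid, 4 panels, h=0.3000): -0.616572
T_{1}^{(1)} = -0.609724 + (-0.609724 − (-0.582024))/3 = -0.618957
T_{2}^{(1)} = -0.616572 + (-0.616572 − (-0.609724))/3 = -0.618855
T_{2}^{(2)} = -0.618855 + (-0.618855 − (-0.618957))/15 = -0.618848

-0.6188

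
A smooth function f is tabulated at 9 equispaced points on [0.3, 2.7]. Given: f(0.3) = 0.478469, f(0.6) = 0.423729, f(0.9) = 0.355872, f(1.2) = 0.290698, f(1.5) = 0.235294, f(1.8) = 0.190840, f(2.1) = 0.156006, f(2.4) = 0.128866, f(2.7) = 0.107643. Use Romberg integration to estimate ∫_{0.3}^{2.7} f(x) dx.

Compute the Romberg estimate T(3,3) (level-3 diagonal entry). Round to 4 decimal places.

T(0,0) (trapezoid, 1 panel, h=2.4000): 0.703334
T(1,0) (trapezoid, 2 panels, h=1.2000): 0.634020
T(2,0) (trapezoid, 4 panels, h=0.6000): 0.624137
T(3,0) (trapezoid, 8 panels, h=0.3000): 0.622308
T(1,1) = 0.634020 + (0.634020 − 0.703334)/3 = 0.610915
T(2,1) = 0.624137 + (0.624137 − 0.634020)/3 = 0.620843
T(3,1) = 0.622308 + (0.622308 − 0.624137)/3 = 0.621698
T(2,2) = 0.620843 + (0.620843 − 0.610915)/15 = 0.621505
T(3,2) = 0.621698 + (0.621698 − 0.620843)/15 = 0.621755
T(3,3) = 0.621755 + (0.621755 − 0.621505)/63 = 0.621759

0.6218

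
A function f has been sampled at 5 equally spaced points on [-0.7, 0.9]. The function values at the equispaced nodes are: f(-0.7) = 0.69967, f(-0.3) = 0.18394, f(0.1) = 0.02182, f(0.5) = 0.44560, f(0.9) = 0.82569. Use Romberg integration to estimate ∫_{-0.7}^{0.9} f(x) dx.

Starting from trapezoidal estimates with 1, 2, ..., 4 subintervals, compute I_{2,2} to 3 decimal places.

I_{0,0} (trapezoid, 1 panel, h=1.6000): 1.22029
I_{1,0} (trapezoid, 2 panels, h=0.8000): 0.62760
I_{2,0} (trapezoid, 4 panels, h=0.4000): 0.56562
I_{1,1} = 0.62760 + (0.62760 − 1.22029)/3 = 0.43004
I_{2,1} = 0.56562 + (0.56562 − 0.62760)/3 = 0.54496
I_{2,2} = 0.54496 + (0.54496 − 0.43004)/15 = 0.55262

0.553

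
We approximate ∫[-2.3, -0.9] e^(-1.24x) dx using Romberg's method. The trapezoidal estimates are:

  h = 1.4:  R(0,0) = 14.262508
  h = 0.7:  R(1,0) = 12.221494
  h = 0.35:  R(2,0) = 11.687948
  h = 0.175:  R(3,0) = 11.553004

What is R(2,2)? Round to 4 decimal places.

Richardson extrapolation on the trapezoidal column (denominator 4−1=3):
R(1,1) = (4·12.221494 − 14.262508) / 3 = 11.541156
R(2,1) = (4·11.687948 − 12.221494) / 3 = 11.510099
R(2,2) = (16·11.510099 − 11.541156) / 15 = 11.508029

11.5080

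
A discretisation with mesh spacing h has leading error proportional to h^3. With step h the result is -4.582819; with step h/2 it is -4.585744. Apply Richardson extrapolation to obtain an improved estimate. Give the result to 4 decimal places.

Extrapolated value = (8·A(h/2) − A(h)) / (8 − 1)
= (8·(-4.585744) − (-4.582819)) / 7
= -32.103133 / 7 = -4.586162

-4.5862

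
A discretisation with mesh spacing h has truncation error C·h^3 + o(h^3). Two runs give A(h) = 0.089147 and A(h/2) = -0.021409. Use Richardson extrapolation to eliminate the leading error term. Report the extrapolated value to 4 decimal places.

-0.0372

The leading error scales as h^3; refining by a factor of 2 reduces it by 2^3 = 8.
Extrapolated value = (8·A(h/2) − A(h)) / (8 − 1)
= (8·(-0.021409) − 0.089147) / 7
= -0.260419 / 7 = -0.037203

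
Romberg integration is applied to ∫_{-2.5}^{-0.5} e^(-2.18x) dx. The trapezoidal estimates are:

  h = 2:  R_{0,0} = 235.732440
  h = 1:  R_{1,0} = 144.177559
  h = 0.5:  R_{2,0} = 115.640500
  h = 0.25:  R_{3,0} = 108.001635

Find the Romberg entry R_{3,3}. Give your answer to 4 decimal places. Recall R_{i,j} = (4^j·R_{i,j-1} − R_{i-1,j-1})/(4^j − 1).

105.4071

R_{1,1} = 144.177559 + (144.177559 − 235.732440)/3 = 113.659265
R_{2,1} = (4·115.640500 − 144.177559) / 3 = 106.128147
R_{3,1} = (4·108.001635 − 115.640500) / 3 = 105.455347
R_{2,2} = 106.128147 + (106.128147 − 113.659265)/15 = 105.626072
R_{3,2} = (16·105.455347 − 106.128147) / 15 = 105.410494
R_{3,3} = 105.410494 + (105.410494 − 105.626072)/63 = 105.407072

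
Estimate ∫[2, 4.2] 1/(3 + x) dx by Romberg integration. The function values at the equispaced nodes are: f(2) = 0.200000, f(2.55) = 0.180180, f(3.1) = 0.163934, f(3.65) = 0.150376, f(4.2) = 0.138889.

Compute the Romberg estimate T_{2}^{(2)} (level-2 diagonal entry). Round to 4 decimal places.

T_{0}^{(0)} (trapezoid, 1 panel, h=2.2000): 0.372778
T_{1}^{(0)} (trapezoid, 2 panels, h=1.1000): 0.366716
T_{2}^{(0)} (trapezoid, 4 panels, h=0.5500): 0.365164
T_{1}^{(1)} = 0.366716 + (0.366716 − 0.372778)/3 = 0.364695
T_{2}^{(1)} = 0.365164 + (0.365164 − 0.366716)/3 = 0.364647
T_{2}^{(2)} = 0.364647 + (0.364647 − 0.364695)/15 = 0.364644

0.3646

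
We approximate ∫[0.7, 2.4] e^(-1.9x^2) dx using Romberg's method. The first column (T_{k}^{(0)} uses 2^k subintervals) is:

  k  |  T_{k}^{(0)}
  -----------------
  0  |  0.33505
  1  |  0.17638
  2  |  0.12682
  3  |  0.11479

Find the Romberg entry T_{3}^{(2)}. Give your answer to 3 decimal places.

0.111

T_{2}^{(1)} = (4·0.12682 − 0.17638) / 3 = 0.11030
T_{3}^{(1)} = 0.11479 + (0.11479 − 0.12682)/3 = 0.11078
T_{3}^{(2)} = (16·0.11078 − 0.11030) / 15 = 0.11081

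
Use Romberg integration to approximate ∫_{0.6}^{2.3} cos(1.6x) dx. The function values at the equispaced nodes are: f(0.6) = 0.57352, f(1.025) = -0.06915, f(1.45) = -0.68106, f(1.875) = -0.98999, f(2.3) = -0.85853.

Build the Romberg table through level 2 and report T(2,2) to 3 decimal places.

T(0,0) (trapezoid, 1 panel, h=1.7000): -0.24226
T(1,0) (trapezoid, 2 panels, h=0.8500): -0.70003
T(2,0) (trapezoid, 4 panels, h=0.4250): -0.80015
T(1,1) = -0.70003 + (-0.70003 − (-0.24226))/3 = -0.85262
T(2,1) = -0.80015 + (-0.80015 − (-0.70003))/3 = -0.83352
T(2,2) = -0.83352 + (-0.83352 − (-0.85262))/15 = -0.83225

-0.832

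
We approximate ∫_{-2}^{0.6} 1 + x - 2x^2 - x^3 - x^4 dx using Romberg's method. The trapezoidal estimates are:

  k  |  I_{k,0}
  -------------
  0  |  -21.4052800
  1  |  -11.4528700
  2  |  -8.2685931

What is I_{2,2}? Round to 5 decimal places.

-7.14529

I_{1,1} = (4·(-11.4528700) − (-21.4052800)) / 3 = -8.1354000
I_{2,1} = -8.2685931 + (-8.2685931 − (-11.4528700))/3 = -7.2071675
I_{2,2} = (16·(-7.2071675) − (-8.1354000)) / 15 = -7.1452853
(Column j=1 coincides with Simpson's rule on the same nodes.)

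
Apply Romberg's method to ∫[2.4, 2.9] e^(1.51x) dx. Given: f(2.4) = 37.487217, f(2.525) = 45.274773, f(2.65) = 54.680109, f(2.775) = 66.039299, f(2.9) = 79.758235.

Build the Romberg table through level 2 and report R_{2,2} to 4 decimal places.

R_{0,0} (trapezoid, 1 panel, h=0.5000): 29.311363
R_{1,0} (trapezoid, 2 panels, h=0.2500): 28.325709
R_{2,0} (trapezoid, 4 panels, h=0.1250): 28.077113
R_{1,1} = 28.325709 + (28.325709 − 29.311363)/3 = 27.997158
R_{2,1} = 28.077113 + (28.077113 − 28.325709)/3 = 27.994248
R_{2,2} = 27.994248 + (27.994248 − 27.997158)/15 = 27.994054

27.9941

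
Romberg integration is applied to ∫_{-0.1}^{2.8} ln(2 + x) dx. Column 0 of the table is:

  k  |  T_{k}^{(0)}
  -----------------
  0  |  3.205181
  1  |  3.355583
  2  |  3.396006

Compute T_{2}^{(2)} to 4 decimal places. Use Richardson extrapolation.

Richardson extrapolation on the trapezoidal column (denominator 4−1=3):
T_{1}^{(1)} = (4·3.355583 − 3.205181) / 3 = 3.405717
T_{2}^{(1)} = (4·3.396006 − 3.355583) / 3 = 3.409480
T_{2}^{(2)} = (16·3.409480 − 3.405717) / 15 = 3.409731
(Column j=1 coincides with Simpson's rule on the same nodes.)

3.4097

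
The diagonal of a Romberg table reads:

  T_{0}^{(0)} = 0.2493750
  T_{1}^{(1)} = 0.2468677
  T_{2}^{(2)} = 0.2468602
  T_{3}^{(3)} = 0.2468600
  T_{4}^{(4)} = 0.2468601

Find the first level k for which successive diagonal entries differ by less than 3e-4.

k = 2

|T_{1}^{(1)} − T_{0}^{(0)}| = 0.0025073 ≥ 3e-4
|T_{2}^{(2)} − T_{1}^{(1)}| = 0.0000075 < 3e-4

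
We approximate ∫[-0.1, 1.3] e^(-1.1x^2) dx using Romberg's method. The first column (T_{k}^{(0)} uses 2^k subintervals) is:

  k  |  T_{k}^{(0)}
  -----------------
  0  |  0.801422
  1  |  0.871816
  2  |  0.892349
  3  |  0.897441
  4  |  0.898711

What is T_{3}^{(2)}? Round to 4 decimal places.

0.8991

Richardson extrapolation on the trapezoidal column (denominator 4−1=3):
T_{2}^{(1)} = (4·0.892349 − 0.871816) / 3 = 0.899193
T_{3}^{(1)} = (4·0.897441 − 0.892349) / 3 = 0.899138
T_{3}^{(2)} = 0.899138 + (0.899138 − 0.899193)/15 = 0.899134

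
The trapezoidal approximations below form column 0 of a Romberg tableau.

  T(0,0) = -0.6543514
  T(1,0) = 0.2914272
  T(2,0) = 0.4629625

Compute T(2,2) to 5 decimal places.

0.51437

T(1,1) = (4·0.2914272 − (-0.6543514)) / 3 = 0.6066867
T(2,1) = (4·0.4629625 − 0.2914272) / 3 = 0.5201409
T(2,2) = (16·0.5201409 − 0.6066867) / 15 = 0.5143712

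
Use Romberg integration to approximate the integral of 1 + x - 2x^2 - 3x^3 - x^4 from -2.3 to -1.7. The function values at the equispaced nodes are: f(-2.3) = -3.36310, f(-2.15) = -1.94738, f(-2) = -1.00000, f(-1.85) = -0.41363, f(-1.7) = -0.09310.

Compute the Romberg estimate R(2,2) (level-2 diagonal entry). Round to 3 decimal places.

R(0,0) (trapezoid, 1 panel, h=0.6000): -1.03686
R(1,0) (trapezoid, 2 panels, h=0.3000): -0.81843
R(2,0) (trapezoid, 4 panels, h=0.1500): -0.76337
R(1,1) = -0.81843 + (-0.81843 − (-1.03686))/3 = -0.74562
R(2,1) = -0.76337 + (-0.76337 − (-0.81843))/3 = -0.74502
R(2,2) = -0.74502 + (-0.74502 − (-0.74562))/15 = -0.74498

-0.745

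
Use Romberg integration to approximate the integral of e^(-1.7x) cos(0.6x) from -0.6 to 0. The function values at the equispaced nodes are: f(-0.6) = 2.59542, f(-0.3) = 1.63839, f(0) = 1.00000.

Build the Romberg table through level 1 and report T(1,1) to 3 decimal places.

T(0,0) (trapezoid, 1 panel, h=0.6000): 1.07863
T(1,0) (trapezoid, 2 panels, h=0.3000): 1.03083
T(1,1) = 1.03083 + (1.03083 − 1.07863)/3 = 1.01490

1.015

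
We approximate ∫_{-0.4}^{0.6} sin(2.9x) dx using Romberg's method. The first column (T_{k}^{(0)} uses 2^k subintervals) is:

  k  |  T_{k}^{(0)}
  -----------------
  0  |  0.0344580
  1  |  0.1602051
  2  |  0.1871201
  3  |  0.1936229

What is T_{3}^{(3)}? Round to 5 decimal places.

Richardson extrapolation on the trapezoidal column (denominator 4−1=3):
T_{1}^{(1)} = (4·0.1602051 − 0.0344580) / 3 = 0.2021208
T_{2}^{(1)} = (4·0.1871201 − 0.1602051) / 3 = 0.1960918
T_{3}^{(1)} = (4·0.1936229 − 0.1871201) / 3 = 0.1957905
T_{2}^{(2)} = 0.1960918 + (0.1960918 − 0.2021208)/15 = 0.1956899
T_{3}^{(2)} = 0.1957905 + (0.1957905 − 0.1960918)/15 = 0.1957704
T_{3}^{(3)} = 0.1957704 + (0.1957704 − 0.1956899)/63 = 0.1957717

0.19577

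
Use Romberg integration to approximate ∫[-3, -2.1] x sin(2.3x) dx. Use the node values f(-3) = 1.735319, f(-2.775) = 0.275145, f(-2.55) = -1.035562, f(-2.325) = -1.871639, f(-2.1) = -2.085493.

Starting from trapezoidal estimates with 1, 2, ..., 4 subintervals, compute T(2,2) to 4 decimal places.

-0.6597

T(0,0) (trapezoid, 1 panel, h=0.9000): -0.157578
T(1,0) (trapezoid, 2 panels, h=0.4500): -0.544792
T(2,0) (trapezoid, 4 panels, h=0.2250): -0.631607
T(1,1) = -0.544792 + (-0.544792 − (-0.157578))/3 = -0.673863
T(2,1) = -0.631607 + (-0.631607 − (-0.544792))/3 = -0.660545
T(2,2) = -0.660545 + (-0.660545 − (-0.673863))/15 = -0.659657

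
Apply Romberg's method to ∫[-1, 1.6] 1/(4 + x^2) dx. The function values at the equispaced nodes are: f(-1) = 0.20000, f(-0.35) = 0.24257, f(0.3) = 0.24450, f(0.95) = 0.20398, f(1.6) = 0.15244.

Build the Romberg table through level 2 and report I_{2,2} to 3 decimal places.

0.569

I_{0,0} (trapezoid, 1 panel, h=2.6000): 0.45817
I_{1,0} (trapezoid, 2 panels, h=1.3000): 0.54694
I_{2,0} (trapezoid, 4 panels, h=0.6500): 0.56373
I_{1,1} = 0.54694 + (0.54694 − 0.45817)/3 = 0.57653
I_{2,1} = 0.56373 + (0.56373 − 0.54694)/3 = 0.56933
I_{2,2} = 0.56933 + (0.56933 − 0.57653)/15 = 0.56885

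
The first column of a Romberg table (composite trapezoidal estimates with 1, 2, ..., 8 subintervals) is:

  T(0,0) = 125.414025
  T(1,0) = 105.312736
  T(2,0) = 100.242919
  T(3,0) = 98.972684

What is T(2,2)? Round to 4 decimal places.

98.5490

Richardson extrapolation on the trapezoidal column (denominator 4−1=3):
T(1,1) = 105.312736 + (105.312736 − 125.414025)/3 = 98.612306
T(2,1) = 100.242919 + (100.242919 − 105.312736)/3 = 98.552980
T(2,2) = (16·98.552980 − 98.612306) / 15 = 98.549025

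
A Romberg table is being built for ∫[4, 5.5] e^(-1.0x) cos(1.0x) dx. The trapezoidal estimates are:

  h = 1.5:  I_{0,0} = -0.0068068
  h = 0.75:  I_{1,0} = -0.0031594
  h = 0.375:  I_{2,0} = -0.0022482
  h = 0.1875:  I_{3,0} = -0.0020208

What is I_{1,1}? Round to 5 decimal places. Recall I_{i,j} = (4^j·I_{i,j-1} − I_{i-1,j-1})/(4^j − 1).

I_{1,1} = (4·(-0.0031594) − (-0.0068068)) / 3 = -0.0019436

-0.00194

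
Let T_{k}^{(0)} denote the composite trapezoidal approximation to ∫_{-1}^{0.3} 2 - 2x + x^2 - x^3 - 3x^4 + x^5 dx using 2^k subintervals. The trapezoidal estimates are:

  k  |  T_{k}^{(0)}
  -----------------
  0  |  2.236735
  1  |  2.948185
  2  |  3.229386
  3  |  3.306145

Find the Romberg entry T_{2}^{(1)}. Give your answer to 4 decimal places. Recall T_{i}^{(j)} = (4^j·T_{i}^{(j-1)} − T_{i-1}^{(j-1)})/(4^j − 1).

3.3231

Richardson extrapolation on the trapezoidal column (denominator 4−1=3):
T_{2}^{(1)} = (4·3.229386 − 2.948185) / 3 = 3.323120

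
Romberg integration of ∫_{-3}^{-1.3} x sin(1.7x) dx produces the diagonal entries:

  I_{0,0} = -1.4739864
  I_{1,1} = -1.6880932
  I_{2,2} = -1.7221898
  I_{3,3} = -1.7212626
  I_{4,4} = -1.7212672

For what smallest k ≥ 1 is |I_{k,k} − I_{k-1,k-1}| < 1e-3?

|I_{1,1} − I_{0,0}| = 0.2141068 ≥ 1e-3
|I_{2,2} − I_{1,1}| = 0.0340966 ≥ 1e-3
|I_{3,3} − I_{2,2}| = 0.0009272 < 1e-3

k = 3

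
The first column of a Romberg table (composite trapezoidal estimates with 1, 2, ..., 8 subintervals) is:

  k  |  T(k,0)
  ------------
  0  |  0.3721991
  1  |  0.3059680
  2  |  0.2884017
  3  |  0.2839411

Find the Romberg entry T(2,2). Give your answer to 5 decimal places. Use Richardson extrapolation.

Richardson extrapolation on the trapezoidal column (denominator 4−1=3):
T(1,1) = 0.3059680 + (0.3059680 − 0.3721991)/3 = 0.2838910
T(2,1) = (4·0.2884017 − 0.3059680) / 3 = 0.2825463
T(2,2) = (16·0.2825463 − 0.2838910) / 15 = 0.2824567

0.28246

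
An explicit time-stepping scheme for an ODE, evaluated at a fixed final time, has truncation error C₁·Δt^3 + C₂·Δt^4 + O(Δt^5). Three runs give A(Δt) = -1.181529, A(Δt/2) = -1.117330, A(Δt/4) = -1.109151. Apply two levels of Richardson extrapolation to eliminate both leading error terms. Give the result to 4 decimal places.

First eliminate the Δt^3 term (factor 2^3 = 8):
  B₁ = (8·(-1.117330) − (-1.181529))/7 = -1.108159
  B₂ = (8·(-1.109151) − (-1.117330))/7 = -1.107983
Then eliminate the Δt^4 term (factor 2^4 = 16):
  (16·(-1.107983) − (-1.108159))/15 = -1.107971

-1.1080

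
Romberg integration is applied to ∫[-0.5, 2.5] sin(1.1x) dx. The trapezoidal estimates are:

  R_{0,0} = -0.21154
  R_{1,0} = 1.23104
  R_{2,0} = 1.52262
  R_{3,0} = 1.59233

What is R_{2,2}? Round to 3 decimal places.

R_{1,1} = 1.23104 + (1.23104 − (-0.21154))/3 = 1.71190
R_{2,1} = 1.52262 + (1.52262 − 1.23104)/3 = 1.61981
R_{2,2} = (16·1.61981 − 1.71190) / 15 = 1.61367

1.614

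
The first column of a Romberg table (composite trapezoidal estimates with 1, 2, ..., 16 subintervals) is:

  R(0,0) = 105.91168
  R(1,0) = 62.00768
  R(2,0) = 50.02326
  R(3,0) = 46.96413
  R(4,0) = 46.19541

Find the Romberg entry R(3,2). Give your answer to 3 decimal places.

R(2,1) = (4·50.02326 − 62.00768) / 3 = 46.02845
R(3,1) = (4·46.96413 − 50.02326) / 3 = 45.94442
R(3,2) = 45.94442 + (45.94442 − 46.02845)/15 = 45.93882

45.939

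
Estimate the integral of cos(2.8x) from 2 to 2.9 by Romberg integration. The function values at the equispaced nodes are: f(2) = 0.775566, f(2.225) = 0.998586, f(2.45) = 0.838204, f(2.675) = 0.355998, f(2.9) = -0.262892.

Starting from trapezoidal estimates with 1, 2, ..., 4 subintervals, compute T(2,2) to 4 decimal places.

T(0,0) (trapezoid, 1 panel, h=0.9000): 0.230703
T(1,0) (trapezoid, 2 panels, h=0.4500): 0.492543
T(2,0) (trapezoid, 4 panels, h=0.2250): 0.551053
T(1,1) = 0.492543 + (0.492543 − 0.230703)/3 = 0.579823
T(2,1) = 0.551053 + (0.551053 − 0.492543)/3 = 0.570556
T(2,2) = 0.570556 + (0.570556 − 0.579823)/15 = 0.569938

0.5699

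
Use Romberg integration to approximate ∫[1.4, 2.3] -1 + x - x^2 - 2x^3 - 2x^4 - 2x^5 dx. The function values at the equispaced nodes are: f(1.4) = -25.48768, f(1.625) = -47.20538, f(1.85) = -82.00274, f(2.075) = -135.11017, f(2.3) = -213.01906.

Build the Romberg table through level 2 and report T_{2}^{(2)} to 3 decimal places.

-84.877

T_{0}^{(0)} (trapezoid, 1 panel, h=0.9000): -107.32803
T_{1}^{(0)} (trapezoid, 2 panels, h=0.4500): -90.56525
T_{2}^{(0)} (trapezoid, 4 panels, h=0.2250): -86.30362
T_{1}^{(1)} = -90.56525 + (-90.56525 − (-107.32803))/3 = -84.97766
T_{2}^{(1)} = -86.30362 + (-86.30362 − (-90.56525))/3 = -84.88308
T_{2}^{(2)} = -84.88308 + (-84.88308 − (-84.97766))/15 = -84.87677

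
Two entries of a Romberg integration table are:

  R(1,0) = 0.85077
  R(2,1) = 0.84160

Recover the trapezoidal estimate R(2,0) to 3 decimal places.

From R(2,1) = (4·R(2,0) − R(1,0))/3, solve for R(2,0):
4·R(2,0) = 3·0.84160 + 0.85077 = 3.37557
R(2,0) = 0.84389

0.844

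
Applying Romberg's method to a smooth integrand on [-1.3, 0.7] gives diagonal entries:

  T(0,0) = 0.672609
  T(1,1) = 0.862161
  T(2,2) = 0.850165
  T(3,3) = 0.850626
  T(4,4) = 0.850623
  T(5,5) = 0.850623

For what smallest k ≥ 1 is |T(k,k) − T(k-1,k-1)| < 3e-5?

|T(1,1) − T(0,0)| = 0.189552 ≥ 3e-5
|T(2,2) − T(1,1)| = 0.011996 ≥ 3e-5
|T(3,3) − T(2,2)| = 0.000461 ≥ 3e-5
|T(4,4) − T(3,3)| = 0.000003 < 3e-5

k = 4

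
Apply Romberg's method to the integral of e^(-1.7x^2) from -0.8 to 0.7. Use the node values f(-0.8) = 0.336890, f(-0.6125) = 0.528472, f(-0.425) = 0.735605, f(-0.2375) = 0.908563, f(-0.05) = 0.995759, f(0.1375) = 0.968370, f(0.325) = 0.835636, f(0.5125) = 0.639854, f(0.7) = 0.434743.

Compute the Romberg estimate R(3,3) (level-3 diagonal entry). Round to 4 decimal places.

1.1304

R(0,0) (trapezoid, 1 panel, h=1.5000): 0.578725
R(1,0) (trapezoid, 2 panels, h=0.7500): 1.036182
R(2,0) (trapezoid, 4 panels, h=0.3750): 1.107306
R(3,0) (trapezoid, 8 panels, h=0.1875): 1.124639
R(1,1) = 1.036182 + (1.036182 − 0.578725)/3 = 1.188668
R(2,1) = 1.107306 + (1.107306 − 1.036182)/3 = 1.131014
R(3,1) = 1.124639 + (1.124639 − 1.107306)/3 = 1.130417
R(2,2) = 1.131014 + (1.131014 − 1.188668)/15 = 1.127170
R(3,2) = 1.130417 + (1.130417 − 1.131014)/15 = 1.130377
R(3,3) = 1.130377 + (1.130377 − 1.127170)/63 = 1.130428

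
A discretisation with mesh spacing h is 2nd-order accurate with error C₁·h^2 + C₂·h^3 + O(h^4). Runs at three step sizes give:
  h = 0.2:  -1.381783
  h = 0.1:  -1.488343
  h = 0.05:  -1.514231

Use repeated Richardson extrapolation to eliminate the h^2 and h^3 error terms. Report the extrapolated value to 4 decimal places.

-1.5227

First eliminate the h^2 term (factor 2^2 = 4):
  B₁ = (4·(-1.488343) − (-1.381783))/3 = -1.523863
  B₂ = (4·(-1.514231) − (-1.488343))/3 = -1.522860
Then eliminate the h^3 term (factor 2^3 = 8):
  (8·(-1.522860) − (-1.523863))/7 = -1.522717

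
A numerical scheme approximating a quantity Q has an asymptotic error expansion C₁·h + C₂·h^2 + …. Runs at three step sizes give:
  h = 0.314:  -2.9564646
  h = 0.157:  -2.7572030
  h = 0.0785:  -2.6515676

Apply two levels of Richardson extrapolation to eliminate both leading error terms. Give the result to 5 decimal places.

-2.54193

First eliminate the h term (factor 2^1 = 2):
  B₁ = (2·(-2.7572030) − (-2.9564646))/1 = -2.5579414
  B₂ = (2·(-2.6515676) − (-2.7572030))/1 = -2.5459322
Then eliminate the h^2 term (factor 2^2 = 4):
  (4·(-2.5459322) − (-2.5579414))/3 = -2.5419291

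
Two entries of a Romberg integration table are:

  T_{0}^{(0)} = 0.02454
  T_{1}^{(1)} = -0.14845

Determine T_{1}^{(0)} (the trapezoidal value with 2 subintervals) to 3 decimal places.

-0.105

From T_{1}^{(1)} = (4·T_{1}^{(0)} − T_{0}^{(0)})/3, solve for T_{1}^{(0)}:
4·T_{1}^{(0)} = 3·(-0.14845) + 0.02454 = -0.42081
T_{1}^{(0)} = -0.10520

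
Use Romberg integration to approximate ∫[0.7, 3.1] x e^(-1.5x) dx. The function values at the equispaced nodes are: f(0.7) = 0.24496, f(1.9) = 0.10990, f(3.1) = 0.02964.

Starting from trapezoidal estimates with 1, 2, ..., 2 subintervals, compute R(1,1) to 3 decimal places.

0.286

R(0,0) (trapezoid, 1 panel, h=2.4000): 0.32952
R(1,0) (trapezoid, 2 panels, h=1.2000): 0.29664
R(1,1) = 0.29664 + (0.29664 − 0.32952)/3 = 0.28568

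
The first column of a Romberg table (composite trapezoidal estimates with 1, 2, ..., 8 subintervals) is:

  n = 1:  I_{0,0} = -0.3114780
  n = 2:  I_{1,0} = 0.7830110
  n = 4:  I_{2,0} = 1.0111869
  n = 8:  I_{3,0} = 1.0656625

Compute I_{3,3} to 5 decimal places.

I_{1,1} = (4·0.7830110 − (-0.3114780)) / 3 = 1.1478407
I_{2,1} = (4·1.0111869 − 0.7830110) / 3 = 1.0872455
I_{3,1} = 1.0656625 + (1.0656625 − 1.0111869)/3 = 1.0838210
I_{2,2} = (16·1.0872455 − 1.1478407) / 15 = 1.0832058
I_{3,2} = (16·1.0838210 − 1.0872455) / 15 = 1.0835927
I_{3,3} = (64·1.0835927 − 1.0832058) / 63 = 1.0835988

1.08360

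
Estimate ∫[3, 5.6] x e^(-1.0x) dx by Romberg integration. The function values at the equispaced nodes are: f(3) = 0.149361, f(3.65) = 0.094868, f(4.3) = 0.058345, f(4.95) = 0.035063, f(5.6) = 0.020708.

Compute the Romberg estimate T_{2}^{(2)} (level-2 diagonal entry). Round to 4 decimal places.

0.1747

T_{0}^{(0)} (trapezoid, 1 panel, h=2.6000): 0.221090
T_{1}^{(0)} (trapezoid, 2 panels, h=1.3000): 0.186393
T_{2}^{(0)} (trapezoid, 4 panels, h=0.6500): 0.177652
T_{1}^{(1)} = 0.186393 + (0.186393 − 0.221090)/3 = 0.174827
T_{2}^{(1)} = 0.177652 + (0.177652 − 0.186393)/3 = 0.174738
T_{2}^{(2)} = 0.174738 + (0.174738 − 0.174827)/15 = 0.174732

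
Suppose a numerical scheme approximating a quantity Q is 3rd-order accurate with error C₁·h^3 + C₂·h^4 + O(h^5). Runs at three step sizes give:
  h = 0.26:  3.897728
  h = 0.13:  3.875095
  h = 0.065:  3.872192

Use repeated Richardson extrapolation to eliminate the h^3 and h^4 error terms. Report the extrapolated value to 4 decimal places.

First eliminate the h^3 term (factor 2^3 = 8):
  B₁ = (8·3.875095 − 3.897728)/7 = 3.871862
  B₂ = (8·3.872192 − 3.875095)/7 = 3.871777
Then eliminate the h^4 term (factor 2^4 = 16):
  (16·3.871777 − 3.871862)/15 = 3.871771

3.8718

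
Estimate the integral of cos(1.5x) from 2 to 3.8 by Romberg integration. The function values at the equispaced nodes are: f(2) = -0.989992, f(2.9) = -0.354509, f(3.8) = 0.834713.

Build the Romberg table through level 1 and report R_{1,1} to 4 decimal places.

R_{0,0} (trapezoid, 1 panel, h=1.8000): -0.139751
R_{1,0} (trapezoid, 2 panels, h=0.9000): -0.388934
R_{1,1} = -0.388934 + (-0.388934 − (-0.139751))/3 = -0.471995

-0.4720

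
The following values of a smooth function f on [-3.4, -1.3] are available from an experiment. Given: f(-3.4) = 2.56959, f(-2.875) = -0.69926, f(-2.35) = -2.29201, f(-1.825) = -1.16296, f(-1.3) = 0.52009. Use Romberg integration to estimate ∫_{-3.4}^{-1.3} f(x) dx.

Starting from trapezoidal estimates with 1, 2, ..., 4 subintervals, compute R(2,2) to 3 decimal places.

-1.528

R(0,0) (trapezoid, 1 panel, h=2.1000): 3.24416
R(1,0) (trapezoid, 2 panels, h=1.0500): -0.78453
R(2,0) (trapezoid, 4 panels, h=0.5250): -1.36993
R(1,1) = -0.78453 + (-0.78453 − 3.24416)/3 = -2.12743
R(2,1) = -1.36993 + (-1.36993 − (-0.78453))/3 = -1.56506
R(2,2) = -1.56506 + (-1.56506 − (-2.12743))/15 = -1.52757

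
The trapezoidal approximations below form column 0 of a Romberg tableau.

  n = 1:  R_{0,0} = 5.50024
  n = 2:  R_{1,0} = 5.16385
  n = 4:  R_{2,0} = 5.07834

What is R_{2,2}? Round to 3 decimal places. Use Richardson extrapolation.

5.050

R_{1,1} = 5.16385 + (5.16385 − 5.50024)/3 = 5.05172
R_{2,1} = 5.07834 + (5.07834 − 5.16385)/3 = 5.04984
R_{2,2} = 5.04984 + (5.04984 − 5.05172)/15 = 5.04971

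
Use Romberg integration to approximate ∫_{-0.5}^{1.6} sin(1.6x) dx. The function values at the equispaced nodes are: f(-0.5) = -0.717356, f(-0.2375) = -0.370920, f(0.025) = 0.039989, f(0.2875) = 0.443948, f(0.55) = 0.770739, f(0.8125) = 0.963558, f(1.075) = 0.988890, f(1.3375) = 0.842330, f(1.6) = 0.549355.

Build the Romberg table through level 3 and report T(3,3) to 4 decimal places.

T(0,0) (trapezoid, 1 panel, h=2.1000): -0.176401
T(1,0) (trapezoid, 2 panels, h=1.0500): 0.721075
T(2,0) (trapezoid, 4 panels, h=0.5250): 0.900699
T(3,0) (trapezoid, 8 panels, h=0.2625): 0.943565
T(1,1) = 0.721075 + (0.721075 − (-0.176401))/3 = 1.020234
T(2,1) = 0.900699 + (0.900699 − 0.721075)/3 = 0.960574
T(3,1) = 0.943565 + (0.943565 − 0.900699)/3 = 0.957854
T(2,2) = 0.960574 + (0.960574 − 1.020234)/15 = 0.956597
T(3,2) = 0.957854 + (0.957854 − 0.960574)/15 = 0.957673
T(3,3) = 0.957673 + (0.957673 − 0.956597)/63 = 0.957690

0.9577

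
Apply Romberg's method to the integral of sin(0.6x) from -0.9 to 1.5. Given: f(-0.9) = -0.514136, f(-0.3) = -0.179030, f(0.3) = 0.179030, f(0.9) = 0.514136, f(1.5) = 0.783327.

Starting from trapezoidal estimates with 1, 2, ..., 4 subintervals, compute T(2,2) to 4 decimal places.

0.3935

T(0,0) (trapezoid, 1 panel, h=2.4000): 0.323029
T(1,0) (trapezoid, 2 panels, h=1.2000): 0.376351
T(2,0) (trapezoid, 4 panels, h=0.6000): 0.389239
T(1,1) = 0.376351 + (0.376351 − 0.323029)/3 = 0.394125
T(2,1) = 0.389239 + (0.389239 − 0.376351)/3 = 0.393535
T(2,2) = 0.393535 + (0.393535 − 0.394125)/15 = 0.393496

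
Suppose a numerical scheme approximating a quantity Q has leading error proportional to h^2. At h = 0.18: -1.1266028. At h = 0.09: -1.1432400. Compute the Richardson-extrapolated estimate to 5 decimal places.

-1.14879

Extrapolated value = (4·A(h/2) − A(h)) / (4 − 1)
= (4·(-1.1432400) − (-1.1266028)) / 3
= -3.4463572 / 3 = -1.1487857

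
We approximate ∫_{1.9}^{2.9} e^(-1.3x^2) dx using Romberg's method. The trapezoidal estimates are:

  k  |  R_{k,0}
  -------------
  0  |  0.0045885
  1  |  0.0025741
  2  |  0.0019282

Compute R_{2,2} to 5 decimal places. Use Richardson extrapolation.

0.00170

Richardson extrapolation on the trapezoidal column (denominator 4−1=3):
R_{1,1} = (4·0.0025741 − 0.0045885) / 3 = 0.0019026
R_{2,1} = (4·0.0019282 − 0.0025741) / 3 = 0.0017129
R_{2,2} = 0.0017129 + (0.0017129 − 0.0019026)/15 = 0.0017003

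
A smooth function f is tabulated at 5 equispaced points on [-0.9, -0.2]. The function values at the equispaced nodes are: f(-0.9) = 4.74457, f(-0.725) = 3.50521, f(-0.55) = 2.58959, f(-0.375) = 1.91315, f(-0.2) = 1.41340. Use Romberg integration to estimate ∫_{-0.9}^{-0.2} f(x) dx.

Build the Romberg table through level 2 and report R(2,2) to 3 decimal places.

R(0,0) (trapezoid, 1 panel, h=0.7000): 2.15529
R(1,0) (trapezoid, 2 panels, h=0.3500): 1.98400
R(2,0) (trapezoid, 4 panels, h=0.1750): 1.94021
R(1,1) = 1.98400 + (1.98400 − 2.15529)/3 = 1.92690
R(2,1) = 1.94021 + (1.94021 − 1.98400)/3 = 1.92561
R(2,2) = 1.92561 + (1.92561 − 1.92690)/15 = 1.92552

1.926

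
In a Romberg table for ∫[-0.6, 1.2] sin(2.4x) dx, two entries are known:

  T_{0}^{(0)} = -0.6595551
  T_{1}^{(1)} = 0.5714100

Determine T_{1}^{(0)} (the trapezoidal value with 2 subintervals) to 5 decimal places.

0.26367

From T_{1}^{(1)} = (4·T_{1}^{(0)} − T_{0}^{(0)})/3, solve for T_{1}^{(0)}:
4·T_{1}^{(0)} = 3·0.5714100 + (-0.6595551) = 1.0546749
T_{1}^{(0)} = 0.2636687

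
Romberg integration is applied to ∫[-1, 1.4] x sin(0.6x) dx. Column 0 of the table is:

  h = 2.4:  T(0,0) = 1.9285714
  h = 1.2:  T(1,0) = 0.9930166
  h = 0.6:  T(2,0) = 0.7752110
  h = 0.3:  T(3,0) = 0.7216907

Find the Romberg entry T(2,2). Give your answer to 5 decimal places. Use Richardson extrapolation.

Richardson extrapolation on the trapezoidal column (denominator 4−1=3):
T(1,1) = 0.9930166 + (0.9930166 − 1.9285714)/3 = 0.6811650
T(2,1) = 0.7752110 + (0.7752110 − 0.9930166)/3 = 0.7026091
T(2,2) = 0.7026091 + (0.7026091 − 0.6811650)/15 = 0.7040387
(Column j=1 coincides with Simpson's rule on the same nodes.)

0.70404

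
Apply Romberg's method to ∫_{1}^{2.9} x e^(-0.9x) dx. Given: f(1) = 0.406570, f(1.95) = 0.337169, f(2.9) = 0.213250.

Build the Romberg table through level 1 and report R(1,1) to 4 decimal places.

R(0,0) (trapezoid, 1 panel, h=1.9000): 0.588829
R(1,0) (trapezoid, 2 panels, h=0.9500): 0.614725
R(1,1) = 0.614725 + (0.614725 − 0.588829)/3 = 0.623357

0.6234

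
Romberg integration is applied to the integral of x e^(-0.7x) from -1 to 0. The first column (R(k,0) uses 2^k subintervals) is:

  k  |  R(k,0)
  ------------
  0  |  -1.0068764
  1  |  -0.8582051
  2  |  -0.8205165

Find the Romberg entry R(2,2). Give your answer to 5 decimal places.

-0.80791

R(1,1) = (4·(-0.8582051) − (-1.0068764)) / 3 = -0.8086480
R(2,1) = -0.8205165 + (-0.8205165 − (-0.8582051))/3 = -0.8079536
R(2,2) = (16·(-0.8079536) − (-0.8086480)) / 15 = -0.8079073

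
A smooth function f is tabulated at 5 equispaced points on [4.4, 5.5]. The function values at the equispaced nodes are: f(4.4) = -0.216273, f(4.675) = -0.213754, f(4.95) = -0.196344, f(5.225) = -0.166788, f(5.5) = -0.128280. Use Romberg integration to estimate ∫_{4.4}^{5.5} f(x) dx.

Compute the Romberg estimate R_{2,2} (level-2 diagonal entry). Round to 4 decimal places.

-0.2071

R_{0,0} (trapezoid, 1 panel, h=1.1000): -0.189504
R_{1,0} (trapezoid, 2 panels, h=0.5500): -0.202741
R_{2,0} (trapezoid, 4 panels, h=0.2750): -0.206020
R_{1,1} = -0.202741 + (-0.202741 − (-0.189504))/3 = -0.207153
R_{2,1} = -0.206020 + (-0.206020 − (-0.202741))/3 = -0.207113
R_{2,2} = -0.207113 + (-0.207113 − (-0.207153))/15 = -0.207110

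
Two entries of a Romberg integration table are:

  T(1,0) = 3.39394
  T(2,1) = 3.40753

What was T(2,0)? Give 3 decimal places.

3.404

From T(2,1) = (4·T(2,0) − T(1,0))/3, solve for T(2,0):
4·T(2,0) = 3·3.40753 + 3.39394 = 13.61653
T(2,0) = 3.40413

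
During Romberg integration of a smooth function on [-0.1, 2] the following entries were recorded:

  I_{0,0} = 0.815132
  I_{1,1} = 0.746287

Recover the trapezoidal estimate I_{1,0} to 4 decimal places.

0.7635

From I_{1,1} = (4·I_{1,0} − I_{0,0})/3, solve for I_{1,0}:
4·I_{1,0} = 3·0.746287 + 0.815132 = 3.053993
I_{1,0} = 0.763498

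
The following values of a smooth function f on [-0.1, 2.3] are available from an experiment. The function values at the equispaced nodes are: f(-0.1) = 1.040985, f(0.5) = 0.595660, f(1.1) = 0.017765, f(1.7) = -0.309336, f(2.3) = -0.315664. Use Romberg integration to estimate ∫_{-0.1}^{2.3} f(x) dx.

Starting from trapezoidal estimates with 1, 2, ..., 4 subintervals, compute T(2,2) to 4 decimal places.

0.3854

T(0,0) (trapezoid, 1 panel, h=2.4000): 0.870385
T(1,0) (trapezoid, 2 panels, h=1.2000): 0.456511
T(2,0) (trapezoid, 4 panels, h=0.6000): 0.400050
T(1,1) = 0.456511 + (0.456511 − 0.870385)/3 = 0.318553
T(2,1) = 0.400050 + (0.400050 − 0.456511)/3 = 0.381230
T(2,2) = 0.381230 + (0.381230 − 0.318553)/15 = 0.385408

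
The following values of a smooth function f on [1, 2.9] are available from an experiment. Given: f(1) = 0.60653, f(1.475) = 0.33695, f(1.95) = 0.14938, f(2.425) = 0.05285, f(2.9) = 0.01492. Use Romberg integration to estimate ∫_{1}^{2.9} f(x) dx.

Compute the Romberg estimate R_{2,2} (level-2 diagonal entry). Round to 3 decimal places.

R_{0,0} (trapezoid, 1 panel, h=1.9000): 0.59038
R_{1,0} (trapezoid, 2 panels, h=0.9500): 0.43710
R_{2,0} (trapezoid, 4 panels, h=0.4750): 0.40370
R_{1,1} = 0.43710 + (0.43710 − 0.59038)/3 = 0.38601
R_{2,1} = 0.40370 + (0.40370 − 0.43710)/3 = 0.39257
R_{2,2} = 0.39257 + (0.39257 − 0.38601)/15 = 0.39301

0.393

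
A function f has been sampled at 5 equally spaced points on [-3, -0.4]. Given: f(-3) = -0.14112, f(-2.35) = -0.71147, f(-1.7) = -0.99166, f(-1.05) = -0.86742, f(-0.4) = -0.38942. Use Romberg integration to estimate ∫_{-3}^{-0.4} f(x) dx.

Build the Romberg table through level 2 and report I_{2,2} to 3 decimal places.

I_{0,0} (trapezoid, 1 panel, h=2.6000): -0.68970
I_{1,0} (trapezoid, 2 panels, h=1.3000): -1.63401
I_{2,0} (trapezoid, 4 panels, h=0.6500): -1.84328
I_{1,1} = -1.63401 + (-1.63401 − (-0.68970))/3 = -1.94878
I_{2,1} = -1.84328 + (-1.84328 − (-1.63401))/3 = -1.91304
I_{2,2} = -1.91304 + (-1.91304 − (-1.94878))/15 = -1.91066

-1.911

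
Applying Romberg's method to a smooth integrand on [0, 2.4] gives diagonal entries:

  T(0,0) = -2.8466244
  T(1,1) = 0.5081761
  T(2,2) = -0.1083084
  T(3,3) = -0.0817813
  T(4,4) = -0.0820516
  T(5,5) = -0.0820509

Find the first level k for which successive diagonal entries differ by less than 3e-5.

k = 5

|T(1,1) − T(0,0)| = 3.3548005 ≥ 3e-5
|T(2,2) − T(1,1)| = 0.6164845 ≥ 3e-5
|T(3,3) − T(2,2)| = 0.0265271 ≥ 3e-5
|T(4,4) − T(3,3)| = 0.0002703 ≥ 3e-5
|T(5,5) − T(4,4)| = 0.0000007 < 3e-5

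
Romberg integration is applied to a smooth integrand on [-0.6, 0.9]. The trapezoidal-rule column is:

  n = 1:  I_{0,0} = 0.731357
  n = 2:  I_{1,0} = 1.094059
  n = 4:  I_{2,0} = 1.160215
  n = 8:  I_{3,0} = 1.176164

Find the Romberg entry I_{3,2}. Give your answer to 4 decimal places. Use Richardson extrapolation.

Richardson extrapolation on the trapezoidal column (denominator 4−1=3):
I_{2,1} = (4·1.160215 − 1.094059) / 3 = 1.182267
I_{3,1} = 1.176164 + (1.176164 − 1.160215)/3 = 1.181480
I_{3,2} = (16·1.181480 − 1.182267) / 15 = 1.181428
(Column j=1 coincides with Simpson's rule on the same nodes.)

1.1814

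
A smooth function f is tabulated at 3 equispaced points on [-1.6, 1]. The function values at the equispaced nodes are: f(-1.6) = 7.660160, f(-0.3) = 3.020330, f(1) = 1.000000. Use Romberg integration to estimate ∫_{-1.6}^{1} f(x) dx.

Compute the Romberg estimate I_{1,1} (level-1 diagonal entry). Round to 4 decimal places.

I_{0,0} (trapezoid, 1 panel, h=2.6000): 11.258208
I_{1,0} (trapezoid, 2 panels, h=1.3000): 9.555533
I_{1,1} = 9.555533 + (9.555533 − 11.258208)/3 = 8.987975

8.9880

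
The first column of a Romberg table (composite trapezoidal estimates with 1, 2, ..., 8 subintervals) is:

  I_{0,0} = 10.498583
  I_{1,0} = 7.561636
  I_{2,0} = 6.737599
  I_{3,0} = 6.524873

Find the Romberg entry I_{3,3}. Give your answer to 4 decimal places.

6.4533

Richardson extrapolation on the trapezoidal column (denominator 4−1=3):
I_{1,1} = 7.561636 + (7.561636 − 10.498583)/3 = 6.582654
I_{2,1} = 6.737599 + (6.737599 − 7.561636)/3 = 6.462920
I_{3,1} = 6.524873 + (6.524873 − 6.737599)/3 = 6.453964
I_{2,2} = 6.462920 + (6.462920 − 6.582654)/15 = 6.454938
I_{3,2} = 6.453964 + (6.453964 − 6.462920)/15 = 6.453367
I_{3,3} = (64·6.453367 − 6.454938) / 63 = 6.453342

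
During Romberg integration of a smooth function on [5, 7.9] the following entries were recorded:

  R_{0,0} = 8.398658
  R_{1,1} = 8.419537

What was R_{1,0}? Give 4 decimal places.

From R_{1,1} = (4·R_{1,0} − R_{0,0})/3, solve for R_{1,0}:
4·R_{1,0} = 3·8.419537 + 8.398658 = 33.657269
R_{1,0} = 8.414317

8.4143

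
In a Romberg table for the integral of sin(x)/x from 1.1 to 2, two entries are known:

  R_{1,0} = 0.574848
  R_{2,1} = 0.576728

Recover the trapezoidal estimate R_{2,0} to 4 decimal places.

From R_{2,1} = (4·R_{2,0} − R_{1,0})/3, solve for R_{2,0}:
4·R_{2,0} = 3·0.576728 + 0.574848 = 2.305032
R_{2,0} = 0.576258

0.5763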